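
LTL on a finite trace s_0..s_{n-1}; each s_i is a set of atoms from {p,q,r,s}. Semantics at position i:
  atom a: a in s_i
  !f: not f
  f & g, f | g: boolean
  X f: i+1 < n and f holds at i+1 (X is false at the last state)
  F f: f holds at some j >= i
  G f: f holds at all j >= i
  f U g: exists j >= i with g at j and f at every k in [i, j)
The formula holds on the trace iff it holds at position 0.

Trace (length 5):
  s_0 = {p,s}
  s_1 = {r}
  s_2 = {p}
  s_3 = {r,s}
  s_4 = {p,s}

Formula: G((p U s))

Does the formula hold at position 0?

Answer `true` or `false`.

s_0={p,s}: G((p U s))=False (p U s)=True p=True s=True
s_1={r}: G((p U s))=False (p U s)=False p=False s=False
s_2={p}: G((p U s))=True (p U s)=True p=True s=False
s_3={r,s}: G((p U s))=True (p U s)=True p=False s=True
s_4={p,s}: G((p U s))=True (p U s)=True p=True s=True

Answer: false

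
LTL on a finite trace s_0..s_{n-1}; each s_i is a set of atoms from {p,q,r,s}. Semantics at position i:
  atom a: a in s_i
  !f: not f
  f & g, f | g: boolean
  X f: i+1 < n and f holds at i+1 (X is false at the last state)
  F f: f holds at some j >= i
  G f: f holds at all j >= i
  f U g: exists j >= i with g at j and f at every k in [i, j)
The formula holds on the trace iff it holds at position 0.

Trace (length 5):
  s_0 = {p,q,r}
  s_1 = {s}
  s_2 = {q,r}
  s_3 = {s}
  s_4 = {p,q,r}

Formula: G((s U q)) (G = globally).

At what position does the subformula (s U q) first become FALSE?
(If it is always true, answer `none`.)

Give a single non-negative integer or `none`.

s_0={p,q,r}: (s U q)=True s=False q=True
s_1={s}: (s U q)=True s=True q=False
s_2={q,r}: (s U q)=True s=False q=True
s_3={s}: (s U q)=True s=True q=False
s_4={p,q,r}: (s U q)=True s=False q=True
G((s U q)) holds globally = True
No violation — formula holds at every position.

Answer: none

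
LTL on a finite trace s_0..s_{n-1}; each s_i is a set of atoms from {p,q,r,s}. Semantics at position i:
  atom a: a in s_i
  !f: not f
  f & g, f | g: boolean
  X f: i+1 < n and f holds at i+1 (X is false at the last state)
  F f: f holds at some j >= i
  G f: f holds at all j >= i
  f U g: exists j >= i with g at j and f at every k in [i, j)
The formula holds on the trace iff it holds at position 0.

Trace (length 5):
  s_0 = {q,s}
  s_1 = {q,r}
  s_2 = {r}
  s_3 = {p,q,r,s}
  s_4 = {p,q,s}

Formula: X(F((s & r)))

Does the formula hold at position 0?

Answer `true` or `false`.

Answer: true

Derivation:
s_0={q,s}: X(F((s & r)))=True F((s & r))=True (s & r)=False s=True r=False
s_1={q,r}: X(F((s & r)))=True F((s & r))=True (s & r)=False s=False r=True
s_2={r}: X(F((s & r)))=True F((s & r))=True (s & r)=False s=False r=True
s_3={p,q,r,s}: X(F((s & r)))=False F((s & r))=True (s & r)=True s=True r=True
s_4={p,q,s}: X(F((s & r)))=False F((s & r))=False (s & r)=False s=True r=False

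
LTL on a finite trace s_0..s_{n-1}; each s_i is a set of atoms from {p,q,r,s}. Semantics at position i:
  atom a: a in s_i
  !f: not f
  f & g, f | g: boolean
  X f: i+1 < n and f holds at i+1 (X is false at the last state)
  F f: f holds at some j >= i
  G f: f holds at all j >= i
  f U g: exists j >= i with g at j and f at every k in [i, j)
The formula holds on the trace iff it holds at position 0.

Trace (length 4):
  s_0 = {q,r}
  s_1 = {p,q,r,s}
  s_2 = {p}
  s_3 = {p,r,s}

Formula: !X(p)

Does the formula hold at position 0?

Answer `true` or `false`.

Answer: false

Derivation:
s_0={q,r}: !X(p)=False X(p)=True p=False
s_1={p,q,r,s}: !X(p)=False X(p)=True p=True
s_2={p}: !X(p)=False X(p)=True p=True
s_3={p,r,s}: !X(p)=True X(p)=False p=True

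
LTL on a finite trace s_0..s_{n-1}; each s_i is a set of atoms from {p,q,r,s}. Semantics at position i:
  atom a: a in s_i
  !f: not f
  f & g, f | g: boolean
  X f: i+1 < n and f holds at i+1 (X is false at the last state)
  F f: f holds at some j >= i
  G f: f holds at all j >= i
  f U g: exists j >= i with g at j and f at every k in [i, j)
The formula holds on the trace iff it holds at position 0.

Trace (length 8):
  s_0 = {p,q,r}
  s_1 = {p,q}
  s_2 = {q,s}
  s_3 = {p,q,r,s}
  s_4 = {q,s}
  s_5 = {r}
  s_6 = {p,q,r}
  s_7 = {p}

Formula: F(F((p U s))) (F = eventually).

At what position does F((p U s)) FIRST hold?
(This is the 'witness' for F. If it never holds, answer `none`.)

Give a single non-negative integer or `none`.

Answer: 0

Derivation:
s_0={p,q,r}: F((p U s))=True (p U s)=True p=True s=False
s_1={p,q}: F((p U s))=True (p U s)=True p=True s=False
s_2={q,s}: F((p U s))=True (p U s)=True p=False s=True
s_3={p,q,r,s}: F((p U s))=True (p U s)=True p=True s=True
s_4={q,s}: F((p U s))=True (p U s)=True p=False s=True
s_5={r}: F((p U s))=False (p U s)=False p=False s=False
s_6={p,q,r}: F((p U s))=False (p U s)=False p=True s=False
s_7={p}: F((p U s))=False (p U s)=False p=True s=False
F(F((p U s))) holds; first witness at position 0.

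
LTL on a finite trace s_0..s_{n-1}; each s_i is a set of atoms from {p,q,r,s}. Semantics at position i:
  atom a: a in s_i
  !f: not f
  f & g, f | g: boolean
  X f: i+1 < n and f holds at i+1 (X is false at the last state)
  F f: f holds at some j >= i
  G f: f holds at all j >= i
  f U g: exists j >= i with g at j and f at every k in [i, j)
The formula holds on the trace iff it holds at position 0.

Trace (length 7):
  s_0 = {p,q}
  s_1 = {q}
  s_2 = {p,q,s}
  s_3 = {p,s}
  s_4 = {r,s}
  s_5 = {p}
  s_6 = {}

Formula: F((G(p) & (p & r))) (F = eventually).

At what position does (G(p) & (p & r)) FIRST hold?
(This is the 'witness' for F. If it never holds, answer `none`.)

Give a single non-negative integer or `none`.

s_0={p,q}: (G(p) & (p & r))=False G(p)=False p=True (p & r)=False r=False
s_1={q}: (G(p) & (p & r))=False G(p)=False p=False (p & r)=False r=False
s_2={p,q,s}: (G(p) & (p & r))=False G(p)=False p=True (p & r)=False r=False
s_3={p,s}: (G(p) & (p & r))=False G(p)=False p=True (p & r)=False r=False
s_4={r,s}: (G(p) & (p & r))=False G(p)=False p=False (p & r)=False r=True
s_5={p}: (G(p) & (p & r))=False G(p)=False p=True (p & r)=False r=False
s_6={}: (G(p) & (p & r))=False G(p)=False p=False (p & r)=False r=False
F((G(p) & (p & r))) does not hold (no witness exists).

Answer: none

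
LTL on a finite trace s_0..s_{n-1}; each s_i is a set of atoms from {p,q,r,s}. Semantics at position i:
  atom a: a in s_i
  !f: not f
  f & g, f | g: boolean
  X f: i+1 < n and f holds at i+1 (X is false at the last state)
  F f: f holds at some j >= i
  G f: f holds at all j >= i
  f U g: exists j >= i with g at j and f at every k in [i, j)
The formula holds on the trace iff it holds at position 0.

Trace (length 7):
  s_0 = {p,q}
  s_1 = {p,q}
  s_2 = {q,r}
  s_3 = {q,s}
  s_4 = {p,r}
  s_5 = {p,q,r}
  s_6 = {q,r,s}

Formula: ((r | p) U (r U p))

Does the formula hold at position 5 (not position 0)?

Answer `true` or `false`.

Answer: true

Derivation:
s_0={p,q}: ((r | p) U (r U p))=True (r | p)=True r=False p=True (r U p)=True
s_1={p,q}: ((r | p) U (r U p))=True (r | p)=True r=False p=True (r U p)=True
s_2={q,r}: ((r | p) U (r U p))=False (r | p)=True r=True p=False (r U p)=False
s_3={q,s}: ((r | p) U (r U p))=False (r | p)=False r=False p=False (r U p)=False
s_4={p,r}: ((r | p) U (r U p))=True (r | p)=True r=True p=True (r U p)=True
s_5={p,q,r}: ((r | p) U (r U p))=True (r | p)=True r=True p=True (r U p)=True
s_6={q,r,s}: ((r | p) U (r U p))=False (r | p)=True r=True p=False (r U p)=False
Evaluating at position 5: result = True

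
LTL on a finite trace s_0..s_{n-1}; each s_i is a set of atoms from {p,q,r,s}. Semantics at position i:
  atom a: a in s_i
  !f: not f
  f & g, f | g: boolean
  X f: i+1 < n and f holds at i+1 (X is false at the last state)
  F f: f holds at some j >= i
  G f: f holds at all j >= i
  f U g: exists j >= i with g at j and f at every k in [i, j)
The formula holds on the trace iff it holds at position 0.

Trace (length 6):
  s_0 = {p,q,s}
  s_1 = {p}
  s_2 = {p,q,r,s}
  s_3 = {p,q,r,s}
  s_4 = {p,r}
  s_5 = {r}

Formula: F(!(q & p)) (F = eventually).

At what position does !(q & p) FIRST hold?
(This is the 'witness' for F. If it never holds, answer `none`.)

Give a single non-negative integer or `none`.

Answer: 1

Derivation:
s_0={p,q,s}: !(q & p)=False (q & p)=True q=True p=True
s_1={p}: !(q & p)=True (q & p)=False q=False p=True
s_2={p,q,r,s}: !(q & p)=False (q & p)=True q=True p=True
s_3={p,q,r,s}: !(q & p)=False (q & p)=True q=True p=True
s_4={p,r}: !(q & p)=True (q & p)=False q=False p=True
s_5={r}: !(q & p)=True (q & p)=False q=False p=False
F(!(q & p)) holds; first witness at position 1.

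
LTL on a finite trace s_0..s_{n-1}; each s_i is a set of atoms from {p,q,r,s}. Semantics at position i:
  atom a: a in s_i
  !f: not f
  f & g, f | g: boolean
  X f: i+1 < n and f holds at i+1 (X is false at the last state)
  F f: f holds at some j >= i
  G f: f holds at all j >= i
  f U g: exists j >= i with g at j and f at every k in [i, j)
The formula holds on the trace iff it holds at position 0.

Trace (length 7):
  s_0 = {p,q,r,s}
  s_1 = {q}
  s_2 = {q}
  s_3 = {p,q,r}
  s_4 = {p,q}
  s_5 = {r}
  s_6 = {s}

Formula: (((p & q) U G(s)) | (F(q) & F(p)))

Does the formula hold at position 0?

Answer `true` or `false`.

s_0={p,q,r,s}: (((p & q) U G(s)) | (F(q) & F(p)))=True ((p & q) U G(s))=False (p & q)=True p=True q=True G(s)=False s=True (F(q) & F(p))=True F(q)=True F(p)=True
s_1={q}: (((p & q) U G(s)) | (F(q) & F(p)))=True ((p & q) U G(s))=False (p & q)=False p=False q=True G(s)=False s=False (F(q) & F(p))=True F(q)=True F(p)=True
s_2={q}: (((p & q) U G(s)) | (F(q) & F(p)))=True ((p & q) U G(s))=False (p & q)=False p=False q=True G(s)=False s=False (F(q) & F(p))=True F(q)=True F(p)=True
s_3={p,q,r}: (((p & q) U G(s)) | (F(q) & F(p)))=True ((p & q) U G(s))=False (p & q)=True p=True q=True G(s)=False s=False (F(q) & F(p))=True F(q)=True F(p)=True
s_4={p,q}: (((p & q) U G(s)) | (F(q) & F(p)))=True ((p & q) U G(s))=False (p & q)=True p=True q=True G(s)=False s=False (F(q) & F(p))=True F(q)=True F(p)=True
s_5={r}: (((p & q) U G(s)) | (F(q) & F(p)))=False ((p & q) U G(s))=False (p & q)=False p=False q=False G(s)=False s=False (F(q) & F(p))=False F(q)=False F(p)=False
s_6={s}: (((p & q) U G(s)) | (F(q) & F(p)))=True ((p & q) U G(s))=True (p & q)=False p=False q=False G(s)=True s=True (F(q) & F(p))=False F(q)=False F(p)=False

Answer: true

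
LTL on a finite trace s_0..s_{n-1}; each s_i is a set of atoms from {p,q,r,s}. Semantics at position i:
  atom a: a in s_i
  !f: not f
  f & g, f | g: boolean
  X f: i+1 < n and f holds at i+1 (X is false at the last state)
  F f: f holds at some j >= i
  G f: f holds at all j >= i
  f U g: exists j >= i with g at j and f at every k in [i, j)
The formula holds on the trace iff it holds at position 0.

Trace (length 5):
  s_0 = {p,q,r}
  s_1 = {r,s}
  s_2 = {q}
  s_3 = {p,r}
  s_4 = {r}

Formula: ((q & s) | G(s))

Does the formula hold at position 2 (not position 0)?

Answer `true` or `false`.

Answer: false

Derivation:
s_0={p,q,r}: ((q & s) | G(s))=False (q & s)=False q=True s=False G(s)=False
s_1={r,s}: ((q & s) | G(s))=False (q & s)=False q=False s=True G(s)=False
s_2={q}: ((q & s) | G(s))=False (q & s)=False q=True s=False G(s)=False
s_3={p,r}: ((q & s) | G(s))=False (q & s)=False q=False s=False G(s)=False
s_4={r}: ((q & s) | G(s))=False (q & s)=False q=False s=False G(s)=False
Evaluating at position 2: result = False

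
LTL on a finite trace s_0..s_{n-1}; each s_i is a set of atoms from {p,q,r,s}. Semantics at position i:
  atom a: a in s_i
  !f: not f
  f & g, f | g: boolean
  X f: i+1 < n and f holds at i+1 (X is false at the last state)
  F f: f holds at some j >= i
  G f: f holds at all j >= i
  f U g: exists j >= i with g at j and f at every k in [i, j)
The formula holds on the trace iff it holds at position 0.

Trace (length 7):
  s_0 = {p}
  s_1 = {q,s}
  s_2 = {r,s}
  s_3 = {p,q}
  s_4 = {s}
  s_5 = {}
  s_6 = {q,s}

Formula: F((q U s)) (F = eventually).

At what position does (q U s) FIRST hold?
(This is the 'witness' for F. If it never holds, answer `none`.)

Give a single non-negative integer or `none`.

s_0={p}: (q U s)=False q=False s=False
s_1={q,s}: (q U s)=True q=True s=True
s_2={r,s}: (q U s)=True q=False s=True
s_3={p,q}: (q U s)=True q=True s=False
s_4={s}: (q U s)=True q=False s=True
s_5={}: (q U s)=False q=False s=False
s_6={q,s}: (q U s)=True q=True s=True
F((q U s)) holds; first witness at position 1.

Answer: 1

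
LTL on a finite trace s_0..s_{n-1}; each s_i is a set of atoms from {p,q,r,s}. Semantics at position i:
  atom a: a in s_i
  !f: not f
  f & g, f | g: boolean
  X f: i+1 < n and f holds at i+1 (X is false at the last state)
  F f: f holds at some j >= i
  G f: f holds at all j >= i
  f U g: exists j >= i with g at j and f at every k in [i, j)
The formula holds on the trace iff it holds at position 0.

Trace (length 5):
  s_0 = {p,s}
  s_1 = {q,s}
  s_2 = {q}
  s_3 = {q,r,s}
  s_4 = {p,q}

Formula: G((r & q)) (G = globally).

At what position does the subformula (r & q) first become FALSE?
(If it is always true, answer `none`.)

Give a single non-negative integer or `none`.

s_0={p,s}: (r & q)=False r=False q=False
s_1={q,s}: (r & q)=False r=False q=True
s_2={q}: (r & q)=False r=False q=True
s_3={q,r,s}: (r & q)=True r=True q=True
s_4={p,q}: (r & q)=False r=False q=True
G((r & q)) holds globally = False
First violation at position 0.

Answer: 0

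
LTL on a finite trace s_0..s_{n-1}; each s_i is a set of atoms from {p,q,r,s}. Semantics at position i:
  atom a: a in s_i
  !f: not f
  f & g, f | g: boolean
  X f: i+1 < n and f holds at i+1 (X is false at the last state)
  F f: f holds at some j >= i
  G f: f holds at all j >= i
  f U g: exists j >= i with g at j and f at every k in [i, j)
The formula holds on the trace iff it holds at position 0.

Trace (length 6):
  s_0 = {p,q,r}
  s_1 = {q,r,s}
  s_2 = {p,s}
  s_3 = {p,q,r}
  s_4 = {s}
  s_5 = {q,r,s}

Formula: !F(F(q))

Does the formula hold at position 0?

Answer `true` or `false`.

Answer: false

Derivation:
s_0={p,q,r}: !F(F(q))=False F(F(q))=True F(q)=True q=True
s_1={q,r,s}: !F(F(q))=False F(F(q))=True F(q)=True q=True
s_2={p,s}: !F(F(q))=False F(F(q))=True F(q)=True q=False
s_3={p,q,r}: !F(F(q))=False F(F(q))=True F(q)=True q=True
s_4={s}: !F(F(q))=False F(F(q))=True F(q)=True q=False
s_5={q,r,s}: !F(F(q))=False F(F(q))=True F(q)=True q=True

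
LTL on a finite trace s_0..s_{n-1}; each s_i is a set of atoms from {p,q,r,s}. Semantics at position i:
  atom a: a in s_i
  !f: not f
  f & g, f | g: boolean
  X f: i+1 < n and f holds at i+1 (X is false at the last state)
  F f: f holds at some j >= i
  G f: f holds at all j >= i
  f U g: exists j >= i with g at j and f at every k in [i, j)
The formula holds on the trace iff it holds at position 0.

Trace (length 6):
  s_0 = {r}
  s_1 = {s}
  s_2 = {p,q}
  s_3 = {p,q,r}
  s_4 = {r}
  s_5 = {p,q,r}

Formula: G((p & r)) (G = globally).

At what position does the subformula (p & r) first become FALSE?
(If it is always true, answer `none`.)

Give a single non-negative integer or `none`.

s_0={r}: (p & r)=False p=False r=True
s_1={s}: (p & r)=False p=False r=False
s_2={p,q}: (p & r)=False p=True r=False
s_3={p,q,r}: (p & r)=True p=True r=True
s_4={r}: (p & r)=False p=False r=True
s_5={p,q,r}: (p & r)=True p=True r=True
G((p & r)) holds globally = False
First violation at position 0.

Answer: 0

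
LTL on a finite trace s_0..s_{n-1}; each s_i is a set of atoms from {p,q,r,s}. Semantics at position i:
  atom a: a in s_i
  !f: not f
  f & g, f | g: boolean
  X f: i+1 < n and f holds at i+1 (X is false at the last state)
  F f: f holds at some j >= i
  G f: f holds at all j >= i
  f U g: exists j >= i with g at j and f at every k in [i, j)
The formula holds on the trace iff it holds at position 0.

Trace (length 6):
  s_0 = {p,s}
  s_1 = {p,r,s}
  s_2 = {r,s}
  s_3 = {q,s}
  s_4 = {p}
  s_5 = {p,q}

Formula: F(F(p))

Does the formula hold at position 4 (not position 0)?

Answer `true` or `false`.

Answer: true

Derivation:
s_0={p,s}: F(F(p))=True F(p)=True p=True
s_1={p,r,s}: F(F(p))=True F(p)=True p=True
s_2={r,s}: F(F(p))=True F(p)=True p=False
s_3={q,s}: F(F(p))=True F(p)=True p=False
s_4={p}: F(F(p))=True F(p)=True p=True
s_5={p,q}: F(F(p))=True F(p)=True p=True
Evaluating at position 4: result = True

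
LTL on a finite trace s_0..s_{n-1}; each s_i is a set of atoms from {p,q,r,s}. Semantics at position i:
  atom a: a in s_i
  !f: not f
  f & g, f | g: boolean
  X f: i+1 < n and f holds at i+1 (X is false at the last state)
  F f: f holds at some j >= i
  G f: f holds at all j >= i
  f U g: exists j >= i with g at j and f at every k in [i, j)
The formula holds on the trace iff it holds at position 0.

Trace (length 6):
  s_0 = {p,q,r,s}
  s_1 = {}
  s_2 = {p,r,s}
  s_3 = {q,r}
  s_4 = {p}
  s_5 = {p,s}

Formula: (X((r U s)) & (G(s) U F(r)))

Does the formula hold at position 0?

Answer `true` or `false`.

s_0={p,q,r,s}: (X((r U s)) & (G(s) U F(r)))=False X((r U s))=False (r U s)=True r=True s=True (G(s) U F(r))=True G(s)=False F(r)=True
s_1={}: (X((r U s)) & (G(s) U F(r)))=True X((r U s))=True (r U s)=False r=False s=False (G(s) U F(r))=True G(s)=False F(r)=True
s_2={p,r,s}: (X((r U s)) & (G(s) U F(r)))=False X((r U s))=False (r U s)=True r=True s=True (G(s) U F(r))=True G(s)=False F(r)=True
s_3={q,r}: (X((r U s)) & (G(s) U F(r)))=False X((r U s))=False (r U s)=False r=True s=False (G(s) U F(r))=True G(s)=False F(r)=True
s_4={p}: (X((r U s)) & (G(s) U F(r)))=False X((r U s))=True (r U s)=False r=False s=False (G(s) U F(r))=False G(s)=False F(r)=False
s_5={p,s}: (X((r U s)) & (G(s) U F(r)))=False X((r U s))=False (r U s)=True r=False s=True (G(s) U F(r))=False G(s)=True F(r)=False

Answer: false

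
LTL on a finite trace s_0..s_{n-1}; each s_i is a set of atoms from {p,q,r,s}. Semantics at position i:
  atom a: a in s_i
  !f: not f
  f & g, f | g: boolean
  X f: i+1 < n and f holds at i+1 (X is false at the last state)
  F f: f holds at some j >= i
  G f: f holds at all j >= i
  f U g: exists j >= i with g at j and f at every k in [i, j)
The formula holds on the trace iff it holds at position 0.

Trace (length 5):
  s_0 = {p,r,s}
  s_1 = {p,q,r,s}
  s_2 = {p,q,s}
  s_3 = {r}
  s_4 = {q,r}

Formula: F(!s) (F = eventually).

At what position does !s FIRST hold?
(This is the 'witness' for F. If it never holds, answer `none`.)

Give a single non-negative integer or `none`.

Answer: 3

Derivation:
s_0={p,r,s}: !s=False s=True
s_1={p,q,r,s}: !s=False s=True
s_2={p,q,s}: !s=False s=True
s_3={r}: !s=True s=False
s_4={q,r}: !s=True s=False
F(!s) holds; first witness at position 3.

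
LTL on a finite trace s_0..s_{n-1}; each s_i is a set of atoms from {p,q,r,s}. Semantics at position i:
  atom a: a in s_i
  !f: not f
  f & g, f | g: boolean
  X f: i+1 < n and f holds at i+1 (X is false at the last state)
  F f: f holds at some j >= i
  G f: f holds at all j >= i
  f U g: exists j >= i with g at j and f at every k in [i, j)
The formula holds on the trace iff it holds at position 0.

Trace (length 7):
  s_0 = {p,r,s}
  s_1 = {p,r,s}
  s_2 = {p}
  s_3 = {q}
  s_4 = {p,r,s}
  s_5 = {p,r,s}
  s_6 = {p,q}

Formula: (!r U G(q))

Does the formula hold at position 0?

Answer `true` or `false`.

s_0={p,r,s}: (!r U G(q))=False !r=False r=True G(q)=False q=False
s_1={p,r,s}: (!r U G(q))=False !r=False r=True G(q)=False q=False
s_2={p}: (!r U G(q))=False !r=True r=False G(q)=False q=False
s_3={q}: (!r U G(q))=False !r=True r=False G(q)=False q=True
s_4={p,r,s}: (!r U G(q))=False !r=False r=True G(q)=False q=False
s_5={p,r,s}: (!r U G(q))=False !r=False r=True G(q)=False q=False
s_6={p,q}: (!r U G(q))=True !r=True r=False G(q)=True q=True

Answer: false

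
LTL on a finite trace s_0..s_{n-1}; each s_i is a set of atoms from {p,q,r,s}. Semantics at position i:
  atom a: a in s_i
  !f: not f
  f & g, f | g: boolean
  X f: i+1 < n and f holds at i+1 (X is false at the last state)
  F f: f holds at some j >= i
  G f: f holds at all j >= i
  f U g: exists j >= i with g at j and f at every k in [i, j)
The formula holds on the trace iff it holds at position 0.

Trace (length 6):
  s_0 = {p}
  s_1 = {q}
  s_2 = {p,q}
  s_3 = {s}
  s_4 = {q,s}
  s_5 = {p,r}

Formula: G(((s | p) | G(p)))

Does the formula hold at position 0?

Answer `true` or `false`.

s_0={p}: G(((s | p) | G(p)))=False ((s | p) | G(p))=True (s | p)=True s=False p=True G(p)=False
s_1={q}: G(((s | p) | G(p)))=False ((s | p) | G(p))=False (s | p)=False s=False p=False G(p)=False
s_2={p,q}: G(((s | p) | G(p)))=True ((s | p) | G(p))=True (s | p)=True s=False p=True G(p)=False
s_3={s}: G(((s | p) | G(p)))=True ((s | p) | G(p))=True (s | p)=True s=True p=False G(p)=False
s_4={q,s}: G(((s | p) | G(p)))=True ((s | p) | G(p))=True (s | p)=True s=True p=False G(p)=False
s_5={p,r}: G(((s | p) | G(p)))=True ((s | p) | G(p))=True (s | p)=True s=False p=True G(p)=True

Answer: false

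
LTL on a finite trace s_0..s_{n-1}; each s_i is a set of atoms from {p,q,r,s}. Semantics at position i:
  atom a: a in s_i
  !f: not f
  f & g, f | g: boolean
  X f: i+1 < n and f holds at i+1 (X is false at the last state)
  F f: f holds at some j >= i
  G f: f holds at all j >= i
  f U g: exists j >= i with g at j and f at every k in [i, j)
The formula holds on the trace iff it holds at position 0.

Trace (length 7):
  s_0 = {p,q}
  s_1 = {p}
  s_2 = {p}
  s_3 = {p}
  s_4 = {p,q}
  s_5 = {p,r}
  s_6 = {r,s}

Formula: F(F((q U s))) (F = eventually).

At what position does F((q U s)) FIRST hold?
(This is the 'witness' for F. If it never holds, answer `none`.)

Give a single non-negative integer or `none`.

Answer: 0

Derivation:
s_0={p,q}: F((q U s))=True (q U s)=False q=True s=False
s_1={p}: F((q U s))=True (q U s)=False q=False s=False
s_2={p}: F((q U s))=True (q U s)=False q=False s=False
s_3={p}: F((q U s))=True (q U s)=False q=False s=False
s_4={p,q}: F((q U s))=True (q U s)=False q=True s=False
s_5={p,r}: F((q U s))=True (q U s)=False q=False s=False
s_6={r,s}: F((q U s))=True (q U s)=True q=False s=True
F(F((q U s))) holds; first witness at position 0.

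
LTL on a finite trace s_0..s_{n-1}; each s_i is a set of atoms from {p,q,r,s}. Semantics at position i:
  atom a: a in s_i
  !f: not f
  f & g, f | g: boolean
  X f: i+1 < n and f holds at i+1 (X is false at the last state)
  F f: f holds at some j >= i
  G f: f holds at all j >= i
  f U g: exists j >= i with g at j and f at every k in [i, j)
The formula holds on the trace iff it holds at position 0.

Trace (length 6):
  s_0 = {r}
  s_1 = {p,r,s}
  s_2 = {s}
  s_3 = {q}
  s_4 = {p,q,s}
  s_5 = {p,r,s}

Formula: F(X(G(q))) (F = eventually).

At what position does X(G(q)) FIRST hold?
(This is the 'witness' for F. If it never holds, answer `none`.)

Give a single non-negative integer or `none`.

s_0={r}: X(G(q))=False G(q)=False q=False
s_1={p,r,s}: X(G(q))=False G(q)=False q=False
s_2={s}: X(G(q))=False G(q)=False q=False
s_3={q}: X(G(q))=False G(q)=False q=True
s_4={p,q,s}: X(G(q))=False G(q)=False q=True
s_5={p,r,s}: X(G(q))=False G(q)=False q=False
F(X(G(q))) does not hold (no witness exists).

Answer: none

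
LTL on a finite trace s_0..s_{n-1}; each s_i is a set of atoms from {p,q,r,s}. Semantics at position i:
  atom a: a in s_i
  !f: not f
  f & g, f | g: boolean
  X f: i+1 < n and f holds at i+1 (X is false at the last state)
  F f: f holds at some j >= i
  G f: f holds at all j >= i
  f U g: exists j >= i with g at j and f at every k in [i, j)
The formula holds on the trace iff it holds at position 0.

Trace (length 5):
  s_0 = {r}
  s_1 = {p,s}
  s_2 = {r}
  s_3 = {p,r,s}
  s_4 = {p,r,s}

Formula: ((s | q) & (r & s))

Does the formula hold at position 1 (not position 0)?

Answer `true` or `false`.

Answer: false

Derivation:
s_0={r}: ((s | q) & (r & s))=False (s | q)=False s=False q=False (r & s)=False r=True
s_1={p,s}: ((s | q) & (r & s))=False (s | q)=True s=True q=False (r & s)=False r=False
s_2={r}: ((s | q) & (r & s))=False (s | q)=False s=False q=False (r & s)=False r=True
s_3={p,r,s}: ((s | q) & (r & s))=True (s | q)=True s=True q=False (r & s)=True r=True
s_4={p,r,s}: ((s | q) & (r & s))=True (s | q)=True s=True q=False (r & s)=True r=True
Evaluating at position 1: result = False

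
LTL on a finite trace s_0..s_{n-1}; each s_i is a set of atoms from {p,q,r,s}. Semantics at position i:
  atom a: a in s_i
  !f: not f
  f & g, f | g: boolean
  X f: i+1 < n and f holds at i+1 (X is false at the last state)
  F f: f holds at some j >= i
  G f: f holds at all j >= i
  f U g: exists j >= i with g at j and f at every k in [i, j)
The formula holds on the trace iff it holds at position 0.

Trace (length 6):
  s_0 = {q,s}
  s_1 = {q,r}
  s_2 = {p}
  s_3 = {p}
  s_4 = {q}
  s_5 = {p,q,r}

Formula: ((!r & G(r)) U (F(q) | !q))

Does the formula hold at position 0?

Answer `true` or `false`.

Answer: true

Derivation:
s_0={q,s}: ((!r & G(r)) U (F(q) | !q))=True (!r & G(r))=False !r=True r=False G(r)=False (F(q) | !q)=True F(q)=True q=True !q=False
s_1={q,r}: ((!r & G(r)) U (F(q) | !q))=True (!r & G(r))=False !r=False r=True G(r)=False (F(q) | !q)=True F(q)=True q=True !q=False
s_2={p}: ((!r & G(r)) U (F(q) | !q))=True (!r & G(r))=False !r=True r=False G(r)=False (F(q) | !q)=True F(q)=True q=False !q=True
s_3={p}: ((!r & G(r)) U (F(q) | !q))=True (!r & G(r))=False !r=True r=False G(r)=False (F(q) | !q)=True F(q)=True q=False !q=True
s_4={q}: ((!r & G(r)) U (F(q) | !q))=True (!r & G(r))=False !r=True r=False G(r)=False (F(q) | !q)=True F(q)=True q=True !q=False
s_5={p,q,r}: ((!r & G(r)) U (F(q) | !q))=True (!r & G(r))=False !r=False r=True G(r)=True (F(q) | !q)=True F(q)=True q=True !q=False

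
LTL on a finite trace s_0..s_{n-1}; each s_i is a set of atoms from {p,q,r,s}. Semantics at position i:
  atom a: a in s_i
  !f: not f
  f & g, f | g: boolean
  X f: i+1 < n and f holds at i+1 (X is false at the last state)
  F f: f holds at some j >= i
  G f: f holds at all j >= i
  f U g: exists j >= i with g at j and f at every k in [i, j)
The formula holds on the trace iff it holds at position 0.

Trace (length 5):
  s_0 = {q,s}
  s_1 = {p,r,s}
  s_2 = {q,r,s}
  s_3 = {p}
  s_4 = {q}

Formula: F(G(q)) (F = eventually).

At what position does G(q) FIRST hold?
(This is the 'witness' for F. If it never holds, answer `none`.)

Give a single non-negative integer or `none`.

s_0={q,s}: G(q)=False q=True
s_1={p,r,s}: G(q)=False q=False
s_2={q,r,s}: G(q)=False q=True
s_3={p}: G(q)=False q=False
s_4={q}: G(q)=True q=True
F(G(q)) holds; first witness at position 4.

Answer: 4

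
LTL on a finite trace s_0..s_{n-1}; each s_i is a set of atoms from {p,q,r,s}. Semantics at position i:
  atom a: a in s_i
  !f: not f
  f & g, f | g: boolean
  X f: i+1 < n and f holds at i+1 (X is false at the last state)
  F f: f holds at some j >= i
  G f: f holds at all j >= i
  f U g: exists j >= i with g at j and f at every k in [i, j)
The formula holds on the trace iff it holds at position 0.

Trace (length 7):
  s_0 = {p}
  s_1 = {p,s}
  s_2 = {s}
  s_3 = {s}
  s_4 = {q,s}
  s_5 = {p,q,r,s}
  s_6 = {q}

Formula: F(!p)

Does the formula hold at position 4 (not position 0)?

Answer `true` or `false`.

s_0={p}: F(!p)=True !p=False p=True
s_1={p,s}: F(!p)=True !p=False p=True
s_2={s}: F(!p)=True !p=True p=False
s_3={s}: F(!p)=True !p=True p=False
s_4={q,s}: F(!p)=True !p=True p=False
s_5={p,q,r,s}: F(!p)=True !p=False p=True
s_6={q}: F(!p)=True !p=True p=False
Evaluating at position 4: result = True

Answer: true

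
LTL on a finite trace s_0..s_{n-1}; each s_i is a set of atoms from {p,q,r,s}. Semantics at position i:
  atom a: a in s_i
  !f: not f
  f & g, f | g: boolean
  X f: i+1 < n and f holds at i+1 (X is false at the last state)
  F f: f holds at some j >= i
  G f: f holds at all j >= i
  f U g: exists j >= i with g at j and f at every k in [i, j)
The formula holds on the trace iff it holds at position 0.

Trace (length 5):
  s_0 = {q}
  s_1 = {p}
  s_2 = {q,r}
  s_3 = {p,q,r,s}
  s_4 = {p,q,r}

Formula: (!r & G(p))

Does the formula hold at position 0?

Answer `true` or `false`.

Answer: false

Derivation:
s_0={q}: (!r & G(p))=False !r=True r=False G(p)=False p=False
s_1={p}: (!r & G(p))=False !r=True r=False G(p)=False p=True
s_2={q,r}: (!r & G(p))=False !r=False r=True G(p)=False p=False
s_3={p,q,r,s}: (!r & G(p))=False !r=False r=True G(p)=True p=True
s_4={p,q,r}: (!r & G(p))=False !r=False r=True G(p)=True p=True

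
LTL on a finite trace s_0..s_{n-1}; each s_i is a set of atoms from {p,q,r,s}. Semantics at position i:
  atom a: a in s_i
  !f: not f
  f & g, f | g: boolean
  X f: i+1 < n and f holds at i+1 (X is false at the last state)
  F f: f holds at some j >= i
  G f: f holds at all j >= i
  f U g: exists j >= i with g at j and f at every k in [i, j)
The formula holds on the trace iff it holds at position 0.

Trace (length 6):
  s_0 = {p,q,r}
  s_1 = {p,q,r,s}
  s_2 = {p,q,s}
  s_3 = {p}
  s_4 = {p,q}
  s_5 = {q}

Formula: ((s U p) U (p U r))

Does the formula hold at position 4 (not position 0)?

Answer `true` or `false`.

Answer: false

Derivation:
s_0={p,q,r}: ((s U p) U (p U r))=True (s U p)=True s=False p=True (p U r)=True r=True
s_1={p,q,r,s}: ((s U p) U (p U r))=True (s U p)=True s=True p=True (p U r)=True r=True
s_2={p,q,s}: ((s U p) U (p U r))=False (s U p)=True s=True p=True (p U r)=False r=False
s_3={p}: ((s U p) U (p U r))=False (s U p)=True s=False p=True (p U r)=False r=False
s_4={p,q}: ((s U p) U (p U r))=False (s U p)=True s=False p=True (p U r)=False r=False
s_5={q}: ((s U p) U (p U r))=False (s U p)=False s=False p=False (p U r)=False r=False
Evaluating at position 4: result = False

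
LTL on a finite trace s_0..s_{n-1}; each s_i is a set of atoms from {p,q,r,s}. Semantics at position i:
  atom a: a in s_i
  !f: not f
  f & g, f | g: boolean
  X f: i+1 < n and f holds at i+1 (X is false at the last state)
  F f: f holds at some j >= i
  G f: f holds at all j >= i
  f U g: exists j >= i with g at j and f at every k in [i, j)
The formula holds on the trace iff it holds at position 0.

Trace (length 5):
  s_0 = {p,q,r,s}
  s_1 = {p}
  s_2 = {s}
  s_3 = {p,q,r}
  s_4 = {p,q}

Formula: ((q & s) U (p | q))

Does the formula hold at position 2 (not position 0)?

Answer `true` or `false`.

s_0={p,q,r,s}: ((q & s) U (p | q))=True (q & s)=True q=True s=True (p | q)=True p=True
s_1={p}: ((q & s) U (p | q))=True (q & s)=False q=False s=False (p | q)=True p=True
s_2={s}: ((q & s) U (p | q))=False (q & s)=False q=False s=True (p | q)=False p=False
s_3={p,q,r}: ((q & s) U (p | q))=True (q & s)=False q=True s=False (p | q)=True p=True
s_4={p,q}: ((q & s) U (p | q))=True (q & s)=False q=True s=False (p | q)=True p=True
Evaluating at position 2: result = False

Answer: false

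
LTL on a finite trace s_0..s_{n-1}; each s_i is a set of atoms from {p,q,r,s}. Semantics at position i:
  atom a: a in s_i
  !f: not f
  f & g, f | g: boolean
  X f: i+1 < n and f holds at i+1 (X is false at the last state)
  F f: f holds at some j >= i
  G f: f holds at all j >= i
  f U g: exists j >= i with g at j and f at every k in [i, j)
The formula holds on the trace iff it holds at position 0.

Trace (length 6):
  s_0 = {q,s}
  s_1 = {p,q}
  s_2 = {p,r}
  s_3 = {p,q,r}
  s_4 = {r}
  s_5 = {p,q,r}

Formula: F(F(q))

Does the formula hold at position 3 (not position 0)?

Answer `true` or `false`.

s_0={q,s}: F(F(q))=True F(q)=True q=True
s_1={p,q}: F(F(q))=True F(q)=True q=True
s_2={p,r}: F(F(q))=True F(q)=True q=False
s_3={p,q,r}: F(F(q))=True F(q)=True q=True
s_4={r}: F(F(q))=True F(q)=True q=False
s_5={p,q,r}: F(F(q))=True F(q)=True q=True
Evaluating at position 3: result = True

Answer: true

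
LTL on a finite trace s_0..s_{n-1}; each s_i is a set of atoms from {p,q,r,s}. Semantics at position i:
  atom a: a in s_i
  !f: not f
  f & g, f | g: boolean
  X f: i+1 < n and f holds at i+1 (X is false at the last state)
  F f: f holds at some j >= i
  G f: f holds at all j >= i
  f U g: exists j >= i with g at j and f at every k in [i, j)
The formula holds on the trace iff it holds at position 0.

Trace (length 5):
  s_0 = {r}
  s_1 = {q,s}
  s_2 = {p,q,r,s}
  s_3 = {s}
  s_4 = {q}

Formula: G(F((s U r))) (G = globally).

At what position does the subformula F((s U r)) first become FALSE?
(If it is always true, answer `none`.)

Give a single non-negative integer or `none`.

Answer: 3

Derivation:
s_0={r}: F((s U r))=True (s U r)=True s=False r=True
s_1={q,s}: F((s U r))=True (s U r)=True s=True r=False
s_2={p,q,r,s}: F((s U r))=True (s U r)=True s=True r=True
s_3={s}: F((s U r))=False (s U r)=False s=True r=False
s_4={q}: F((s U r))=False (s U r)=False s=False r=False
G(F((s U r))) holds globally = False
First violation at position 3.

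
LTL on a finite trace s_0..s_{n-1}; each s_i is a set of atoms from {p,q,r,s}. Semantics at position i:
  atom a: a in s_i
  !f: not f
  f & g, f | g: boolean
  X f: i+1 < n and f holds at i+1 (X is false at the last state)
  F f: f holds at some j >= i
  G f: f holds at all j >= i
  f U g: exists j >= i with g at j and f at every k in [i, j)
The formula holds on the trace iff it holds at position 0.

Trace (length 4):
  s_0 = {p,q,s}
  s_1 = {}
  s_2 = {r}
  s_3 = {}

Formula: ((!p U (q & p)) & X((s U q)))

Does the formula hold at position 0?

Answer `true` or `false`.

s_0={p,q,s}: ((!p U (q & p)) & X((s U q)))=False (!p U (q & p))=True !p=False p=True (q & p)=True q=True X((s U q))=False (s U q)=True s=True
s_1={}: ((!p U (q & p)) & X((s U q)))=False (!p U (q & p))=False !p=True p=False (q & p)=False q=False X((s U q))=False (s U q)=False s=False
s_2={r}: ((!p U (q & p)) & X((s U q)))=False (!p U (q & p))=False !p=True p=False (q & p)=False q=False X((s U q))=False (s U q)=False s=False
s_3={}: ((!p U (q & p)) & X((s U q)))=False (!p U (q & p))=False !p=True p=False (q & p)=False q=False X((s U q))=False (s U q)=False s=False

Answer: false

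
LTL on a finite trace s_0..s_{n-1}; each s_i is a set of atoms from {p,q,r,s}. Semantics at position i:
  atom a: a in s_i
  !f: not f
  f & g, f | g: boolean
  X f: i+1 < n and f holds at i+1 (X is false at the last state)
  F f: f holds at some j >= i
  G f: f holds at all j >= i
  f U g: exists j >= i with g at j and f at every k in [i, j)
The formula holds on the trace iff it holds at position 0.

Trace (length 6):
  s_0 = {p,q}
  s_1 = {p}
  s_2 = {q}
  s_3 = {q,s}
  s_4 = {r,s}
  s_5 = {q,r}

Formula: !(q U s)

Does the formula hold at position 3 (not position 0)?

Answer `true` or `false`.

Answer: false

Derivation:
s_0={p,q}: !(q U s)=True (q U s)=False q=True s=False
s_1={p}: !(q U s)=True (q U s)=False q=False s=False
s_2={q}: !(q U s)=False (q U s)=True q=True s=False
s_3={q,s}: !(q U s)=False (q U s)=True q=True s=True
s_4={r,s}: !(q U s)=False (q U s)=True q=False s=True
s_5={q,r}: !(q U s)=True (q U s)=False q=True s=False
Evaluating at position 3: result = False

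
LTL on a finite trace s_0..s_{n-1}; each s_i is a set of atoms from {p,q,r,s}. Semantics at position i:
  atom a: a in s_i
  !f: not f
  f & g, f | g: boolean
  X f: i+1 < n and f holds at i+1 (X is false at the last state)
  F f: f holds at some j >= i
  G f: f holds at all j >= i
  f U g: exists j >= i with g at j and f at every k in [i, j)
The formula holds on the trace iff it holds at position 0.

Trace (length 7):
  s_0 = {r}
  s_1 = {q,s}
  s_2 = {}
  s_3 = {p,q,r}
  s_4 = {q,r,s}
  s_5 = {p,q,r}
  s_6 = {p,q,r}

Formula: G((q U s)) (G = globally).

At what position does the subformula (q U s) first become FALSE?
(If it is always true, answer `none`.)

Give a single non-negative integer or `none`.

s_0={r}: (q U s)=False q=False s=False
s_1={q,s}: (q U s)=True q=True s=True
s_2={}: (q U s)=False q=False s=False
s_3={p,q,r}: (q U s)=True q=True s=False
s_4={q,r,s}: (q U s)=True q=True s=True
s_5={p,q,r}: (q U s)=False q=True s=False
s_6={p,q,r}: (q U s)=False q=True s=False
G((q U s)) holds globally = False
First violation at position 0.

Answer: 0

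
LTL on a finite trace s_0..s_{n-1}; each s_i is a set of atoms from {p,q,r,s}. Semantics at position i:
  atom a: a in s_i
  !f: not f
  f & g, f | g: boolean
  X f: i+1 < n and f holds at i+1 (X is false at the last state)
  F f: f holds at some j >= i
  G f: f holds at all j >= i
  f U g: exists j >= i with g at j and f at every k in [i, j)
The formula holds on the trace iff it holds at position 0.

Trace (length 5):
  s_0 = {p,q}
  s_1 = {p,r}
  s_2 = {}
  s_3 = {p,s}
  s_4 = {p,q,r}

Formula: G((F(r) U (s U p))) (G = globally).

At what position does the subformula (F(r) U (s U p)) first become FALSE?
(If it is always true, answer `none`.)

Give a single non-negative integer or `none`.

Answer: none

Derivation:
s_0={p,q}: (F(r) U (s U p))=True F(r)=True r=False (s U p)=True s=False p=True
s_1={p,r}: (F(r) U (s U p))=True F(r)=True r=True (s U p)=True s=False p=True
s_2={}: (F(r) U (s U p))=True F(r)=True r=False (s U p)=False s=False p=False
s_3={p,s}: (F(r) U (s U p))=True F(r)=True r=False (s U p)=True s=True p=True
s_4={p,q,r}: (F(r) U (s U p))=True F(r)=True r=True (s U p)=True s=False p=True
G((F(r) U (s U p))) holds globally = True
No violation — formula holds at every position.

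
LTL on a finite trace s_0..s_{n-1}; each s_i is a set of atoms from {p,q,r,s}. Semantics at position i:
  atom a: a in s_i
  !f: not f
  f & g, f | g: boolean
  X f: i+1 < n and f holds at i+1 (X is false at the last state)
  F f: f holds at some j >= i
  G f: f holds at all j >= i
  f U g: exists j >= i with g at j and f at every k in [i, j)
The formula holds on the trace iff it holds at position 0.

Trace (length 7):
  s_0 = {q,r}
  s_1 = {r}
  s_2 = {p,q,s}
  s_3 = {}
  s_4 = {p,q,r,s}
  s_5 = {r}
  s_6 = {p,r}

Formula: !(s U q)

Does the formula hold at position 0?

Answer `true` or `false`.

s_0={q,r}: !(s U q)=False (s U q)=True s=False q=True
s_1={r}: !(s U q)=True (s U q)=False s=False q=False
s_2={p,q,s}: !(s U q)=False (s U q)=True s=True q=True
s_3={}: !(s U q)=True (s U q)=False s=False q=False
s_4={p,q,r,s}: !(s U q)=False (s U q)=True s=True q=True
s_5={r}: !(s U q)=True (s U q)=False s=False q=False
s_6={p,r}: !(s U q)=True (s U q)=False s=False q=False

Answer: false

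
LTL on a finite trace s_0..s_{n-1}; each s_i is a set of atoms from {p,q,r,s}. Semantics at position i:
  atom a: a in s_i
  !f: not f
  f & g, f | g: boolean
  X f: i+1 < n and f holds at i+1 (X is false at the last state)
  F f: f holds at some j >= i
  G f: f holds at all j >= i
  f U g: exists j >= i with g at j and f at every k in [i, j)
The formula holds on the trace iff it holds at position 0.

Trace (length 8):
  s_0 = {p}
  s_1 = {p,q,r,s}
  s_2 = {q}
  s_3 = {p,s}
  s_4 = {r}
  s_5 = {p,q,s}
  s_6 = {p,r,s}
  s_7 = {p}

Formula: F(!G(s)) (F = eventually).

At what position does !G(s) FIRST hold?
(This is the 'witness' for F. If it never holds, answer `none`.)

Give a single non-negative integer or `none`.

s_0={p}: !G(s)=True G(s)=False s=False
s_1={p,q,r,s}: !G(s)=True G(s)=False s=True
s_2={q}: !G(s)=True G(s)=False s=False
s_3={p,s}: !G(s)=True G(s)=False s=True
s_4={r}: !G(s)=True G(s)=False s=False
s_5={p,q,s}: !G(s)=True G(s)=False s=True
s_6={p,r,s}: !G(s)=True G(s)=False s=True
s_7={p}: !G(s)=True G(s)=False s=False
F(!G(s)) holds; first witness at position 0.

Answer: 0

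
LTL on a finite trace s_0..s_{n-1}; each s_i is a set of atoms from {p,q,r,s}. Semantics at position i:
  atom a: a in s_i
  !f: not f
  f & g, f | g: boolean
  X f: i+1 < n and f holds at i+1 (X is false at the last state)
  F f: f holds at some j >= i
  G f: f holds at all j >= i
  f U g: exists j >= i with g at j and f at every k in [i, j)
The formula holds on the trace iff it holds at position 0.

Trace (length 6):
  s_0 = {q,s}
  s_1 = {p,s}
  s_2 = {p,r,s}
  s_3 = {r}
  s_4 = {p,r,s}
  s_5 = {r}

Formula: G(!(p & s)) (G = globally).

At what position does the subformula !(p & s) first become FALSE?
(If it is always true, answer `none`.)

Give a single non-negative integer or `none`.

s_0={q,s}: !(p & s)=True (p & s)=False p=False s=True
s_1={p,s}: !(p & s)=False (p & s)=True p=True s=True
s_2={p,r,s}: !(p & s)=False (p & s)=True p=True s=True
s_3={r}: !(p & s)=True (p & s)=False p=False s=False
s_4={p,r,s}: !(p & s)=False (p & s)=True p=True s=True
s_5={r}: !(p & s)=True (p & s)=False p=False s=False
G(!(p & s)) holds globally = False
First violation at position 1.

Answer: 1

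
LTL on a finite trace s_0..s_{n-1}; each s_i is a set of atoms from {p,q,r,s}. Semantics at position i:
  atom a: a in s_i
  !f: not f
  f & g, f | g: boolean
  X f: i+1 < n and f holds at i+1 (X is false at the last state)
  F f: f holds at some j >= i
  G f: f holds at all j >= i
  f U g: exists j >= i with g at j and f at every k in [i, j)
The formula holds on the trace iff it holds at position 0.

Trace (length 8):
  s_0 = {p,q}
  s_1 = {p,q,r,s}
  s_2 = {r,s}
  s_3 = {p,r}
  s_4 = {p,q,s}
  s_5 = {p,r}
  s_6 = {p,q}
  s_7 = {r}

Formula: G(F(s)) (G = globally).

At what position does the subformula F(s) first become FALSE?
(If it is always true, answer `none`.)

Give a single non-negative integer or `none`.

s_0={p,q}: F(s)=True s=False
s_1={p,q,r,s}: F(s)=True s=True
s_2={r,s}: F(s)=True s=True
s_3={p,r}: F(s)=True s=False
s_4={p,q,s}: F(s)=True s=True
s_5={p,r}: F(s)=False s=False
s_6={p,q}: F(s)=False s=False
s_7={r}: F(s)=False s=False
G(F(s)) holds globally = False
First violation at position 5.

Answer: 5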